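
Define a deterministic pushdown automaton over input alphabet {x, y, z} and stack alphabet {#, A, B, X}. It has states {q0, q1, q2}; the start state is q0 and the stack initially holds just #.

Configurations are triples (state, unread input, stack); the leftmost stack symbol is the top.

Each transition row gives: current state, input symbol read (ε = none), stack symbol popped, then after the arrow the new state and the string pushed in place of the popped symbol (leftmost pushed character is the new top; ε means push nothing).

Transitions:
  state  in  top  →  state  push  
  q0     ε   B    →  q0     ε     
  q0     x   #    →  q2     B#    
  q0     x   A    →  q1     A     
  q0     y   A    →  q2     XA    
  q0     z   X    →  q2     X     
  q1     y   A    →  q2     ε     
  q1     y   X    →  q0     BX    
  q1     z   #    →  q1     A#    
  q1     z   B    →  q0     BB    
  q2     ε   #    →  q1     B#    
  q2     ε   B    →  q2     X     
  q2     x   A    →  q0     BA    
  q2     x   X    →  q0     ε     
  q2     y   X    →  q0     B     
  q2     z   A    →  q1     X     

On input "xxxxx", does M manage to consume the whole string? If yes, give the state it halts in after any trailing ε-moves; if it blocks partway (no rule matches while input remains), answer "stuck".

q2

(q0, xxxxx, #)
  read x, top #: go to q2, push B# → (q2, xxxx, B#)
  ε-move, top B: go to q2, push X → (q2, xxxx, X#)
  read x, top X: go to q0, push ε → (q0, xxx, #)
  read x, top #: go to q2, push B# → (q2, xx, B#)
  ε-move, top B: go to q2, push X → (q2, xx, X#)
  read x, top X: go to q0, push ε → (q0, x, #)
  read x, top #: go to q2, push B# → (q2, ε, B#)
  ε-move, top B: go to q2, push X → (q2, ε, X#)
All input consumed; M is in state q2.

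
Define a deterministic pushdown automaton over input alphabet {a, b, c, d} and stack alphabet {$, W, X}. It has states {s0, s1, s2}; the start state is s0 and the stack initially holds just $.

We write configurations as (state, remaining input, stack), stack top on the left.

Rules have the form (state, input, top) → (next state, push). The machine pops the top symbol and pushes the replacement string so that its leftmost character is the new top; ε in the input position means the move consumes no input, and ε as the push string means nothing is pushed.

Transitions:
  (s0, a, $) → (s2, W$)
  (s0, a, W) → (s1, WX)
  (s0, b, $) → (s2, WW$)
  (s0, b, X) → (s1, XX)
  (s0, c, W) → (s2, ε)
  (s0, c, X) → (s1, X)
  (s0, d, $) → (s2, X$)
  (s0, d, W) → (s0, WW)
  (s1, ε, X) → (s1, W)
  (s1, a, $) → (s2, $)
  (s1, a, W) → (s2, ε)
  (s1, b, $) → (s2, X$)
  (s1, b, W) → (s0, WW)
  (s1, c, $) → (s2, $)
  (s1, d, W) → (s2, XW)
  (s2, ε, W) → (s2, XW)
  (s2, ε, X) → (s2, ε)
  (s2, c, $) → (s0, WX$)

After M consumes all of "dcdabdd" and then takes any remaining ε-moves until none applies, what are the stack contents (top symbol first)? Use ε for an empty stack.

(s0, dcdabdd, $)
  read d, top $: go to s2, push X$ → (s2, cdabdd, X$)
  ε-move, top X: go to s2, push ε → (s2, cdabdd, $)
  read c, top $: go to s0, push WX$ → (s0, dabdd, WX$)
  read d, top W: go to s0, push WW → (s0, abdd, WWX$)
  read a, top W: go to s1, push WX → (s1, bdd, WXWX$)
  read b, top W: go to s0, push WW → (s0, dd, WWXWX$)
  read d, top W: go to s0, push WW → (s0, d, WWWXWX$)
  read d, top W: go to s0, push WW → (s0, ε, WWWWXWX$)
All input consumed in state s0 with stack WWWWXWX$.

WWWWXWX$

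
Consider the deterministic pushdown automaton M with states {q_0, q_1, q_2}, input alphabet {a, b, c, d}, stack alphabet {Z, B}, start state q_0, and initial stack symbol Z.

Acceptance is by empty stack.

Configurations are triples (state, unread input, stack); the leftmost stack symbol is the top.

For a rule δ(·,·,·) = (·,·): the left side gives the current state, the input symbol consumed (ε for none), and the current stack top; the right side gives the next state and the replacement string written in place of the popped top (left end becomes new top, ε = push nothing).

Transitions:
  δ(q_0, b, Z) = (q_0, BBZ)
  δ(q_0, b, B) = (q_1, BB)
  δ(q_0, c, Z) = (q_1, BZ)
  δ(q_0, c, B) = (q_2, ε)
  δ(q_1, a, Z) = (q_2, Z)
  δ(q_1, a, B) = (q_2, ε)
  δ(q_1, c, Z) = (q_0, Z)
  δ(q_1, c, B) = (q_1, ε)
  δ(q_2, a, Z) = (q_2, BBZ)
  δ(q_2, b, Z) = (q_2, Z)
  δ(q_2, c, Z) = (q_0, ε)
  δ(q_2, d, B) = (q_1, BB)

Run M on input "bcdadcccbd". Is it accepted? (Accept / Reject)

Reject

(q_0, bcdadcccbd, Z)
  read b, top Z: go to q_0, push BBZ → (q_0, cdadcccbd, BBZ)
  read c, top B: go to q_2, push ε → (q_2, dadcccbd, BZ)
  read d, top B: go to q_1, push BB → (q_1, adcccbd, BBZ)
  read a, top B: go to q_2, push ε → (q_2, dcccbd, BZ)
  read d, top B: go to q_1, push BB → (q_1, cccbd, BBZ)
  read c, top B: go to q_1, push ε → (q_1, ccbd, BZ)
  read c, top B: go to q_1, push ε → (q_1, cbd, Z)
  read c, top Z: go to q_0, push Z → (q_0, bd, Z)
  read b, top Z: go to q_0, push BBZ → (q_0, d, BBZ)
No transition applies at (q_0, d, BBZ); input not fully consumed.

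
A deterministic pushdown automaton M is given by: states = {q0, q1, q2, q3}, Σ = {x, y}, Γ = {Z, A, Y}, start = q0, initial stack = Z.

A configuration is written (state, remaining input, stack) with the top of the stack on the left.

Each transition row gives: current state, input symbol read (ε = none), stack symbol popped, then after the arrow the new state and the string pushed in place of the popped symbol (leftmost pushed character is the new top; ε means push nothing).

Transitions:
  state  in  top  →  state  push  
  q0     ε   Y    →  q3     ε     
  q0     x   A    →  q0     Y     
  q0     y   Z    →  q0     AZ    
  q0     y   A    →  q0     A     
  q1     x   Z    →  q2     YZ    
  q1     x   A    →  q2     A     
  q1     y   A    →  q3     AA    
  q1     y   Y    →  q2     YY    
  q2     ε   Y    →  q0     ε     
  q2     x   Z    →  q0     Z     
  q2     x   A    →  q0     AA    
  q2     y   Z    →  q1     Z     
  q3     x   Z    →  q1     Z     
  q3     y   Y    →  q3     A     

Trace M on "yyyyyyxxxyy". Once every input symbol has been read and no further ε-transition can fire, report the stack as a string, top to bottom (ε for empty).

(q0, yyyyyyxxxyy, Z)
  read y, top Z: go to q0, push AZ → (q0, yyyyyxxxyy, AZ)
  read y, top A: go to q0, push A → (q0, yyyyxxxyy, AZ)
  read y, top A: go to q0, push A → (q0, yyyxxxyy, AZ)
  read y, top A: go to q0, push A → (q0, yyxxxyy, AZ)
  read y, top A: go to q0, push A → (q0, yxxxyy, AZ)
  read y, top A: go to q0, push A → (q0, xxxyy, AZ)
  read x, top A: go to q0, push Y → (q0, xxyy, YZ)
  ε-move, top Y: go to q3, push ε → (q3, xxyy, Z)
  read x, top Z: go to q1, push Z → (q1, xyy, Z)
  read x, top Z: go to q2, push YZ → (q2, yy, YZ)
  ε-move, top Y: go to q0, push ε → (q0, yy, Z)
  read y, top Z: go to q0, push AZ → (q0, y, AZ)
  read y, top A: go to q0, push A → (q0, ε, AZ)
All input consumed in state q0 with stack AZ.

AZ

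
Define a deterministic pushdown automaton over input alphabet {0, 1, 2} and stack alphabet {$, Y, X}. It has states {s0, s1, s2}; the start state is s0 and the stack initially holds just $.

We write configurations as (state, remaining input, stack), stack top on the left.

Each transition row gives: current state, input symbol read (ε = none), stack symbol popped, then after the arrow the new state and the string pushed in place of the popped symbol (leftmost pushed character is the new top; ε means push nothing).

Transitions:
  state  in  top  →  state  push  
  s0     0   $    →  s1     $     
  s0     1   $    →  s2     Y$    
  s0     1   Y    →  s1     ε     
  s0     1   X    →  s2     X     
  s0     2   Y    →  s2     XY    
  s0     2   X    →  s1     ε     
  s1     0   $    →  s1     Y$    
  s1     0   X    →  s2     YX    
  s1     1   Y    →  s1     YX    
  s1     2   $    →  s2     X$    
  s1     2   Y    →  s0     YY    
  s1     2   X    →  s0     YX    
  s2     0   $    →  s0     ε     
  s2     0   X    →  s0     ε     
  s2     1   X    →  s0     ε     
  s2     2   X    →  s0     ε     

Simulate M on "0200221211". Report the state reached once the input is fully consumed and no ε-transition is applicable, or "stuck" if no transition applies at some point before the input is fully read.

(s0, 0200221211, $) ⊢ (s1, 200221211, $) ⊢ (s2, 00221211, X$) ⊢ (s0, 0221211, $) ⊢ (s1, 221211, $) ⊢ (s2, 21211, X$) ⊢ (s0, 1211, $) ⊢ (s2, 211, Y$)
No transition for (s2, 2, top Y); M blocks with input 211 remaining.

stuck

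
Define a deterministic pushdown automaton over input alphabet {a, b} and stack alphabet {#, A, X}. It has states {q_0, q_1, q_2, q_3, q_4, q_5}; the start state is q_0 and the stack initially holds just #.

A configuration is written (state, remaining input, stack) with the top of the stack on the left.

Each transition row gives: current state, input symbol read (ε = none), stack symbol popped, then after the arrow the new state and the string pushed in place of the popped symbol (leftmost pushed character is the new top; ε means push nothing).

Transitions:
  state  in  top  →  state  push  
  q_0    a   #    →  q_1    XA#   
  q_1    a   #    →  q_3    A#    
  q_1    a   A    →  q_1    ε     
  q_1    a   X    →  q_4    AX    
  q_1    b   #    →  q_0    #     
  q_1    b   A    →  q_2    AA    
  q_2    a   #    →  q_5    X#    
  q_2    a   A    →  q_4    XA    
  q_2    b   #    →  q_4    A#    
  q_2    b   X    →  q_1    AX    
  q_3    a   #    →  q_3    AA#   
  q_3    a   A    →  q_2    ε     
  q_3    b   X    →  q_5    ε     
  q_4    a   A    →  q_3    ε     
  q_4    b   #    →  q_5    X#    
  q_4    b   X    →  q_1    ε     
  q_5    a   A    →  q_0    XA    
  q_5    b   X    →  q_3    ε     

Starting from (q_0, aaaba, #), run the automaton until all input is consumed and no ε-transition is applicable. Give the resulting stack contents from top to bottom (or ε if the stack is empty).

(q_0, aaaba, #)
  read a, top #: go to q_1, push XA# → (q_1, aaba, XA#)
  read a, top X: go to q_4, push AX → (q_4, aba, AXA#)
  read a, top A: go to q_3, push ε → (q_3, ba, XA#)
  read b, top X: go to q_5, push ε → (q_5, a, A#)
  read a, top A: go to q_0, push XA → (q_0, ε, XA#)
All input consumed in state q_0 with stack XA#.

XA#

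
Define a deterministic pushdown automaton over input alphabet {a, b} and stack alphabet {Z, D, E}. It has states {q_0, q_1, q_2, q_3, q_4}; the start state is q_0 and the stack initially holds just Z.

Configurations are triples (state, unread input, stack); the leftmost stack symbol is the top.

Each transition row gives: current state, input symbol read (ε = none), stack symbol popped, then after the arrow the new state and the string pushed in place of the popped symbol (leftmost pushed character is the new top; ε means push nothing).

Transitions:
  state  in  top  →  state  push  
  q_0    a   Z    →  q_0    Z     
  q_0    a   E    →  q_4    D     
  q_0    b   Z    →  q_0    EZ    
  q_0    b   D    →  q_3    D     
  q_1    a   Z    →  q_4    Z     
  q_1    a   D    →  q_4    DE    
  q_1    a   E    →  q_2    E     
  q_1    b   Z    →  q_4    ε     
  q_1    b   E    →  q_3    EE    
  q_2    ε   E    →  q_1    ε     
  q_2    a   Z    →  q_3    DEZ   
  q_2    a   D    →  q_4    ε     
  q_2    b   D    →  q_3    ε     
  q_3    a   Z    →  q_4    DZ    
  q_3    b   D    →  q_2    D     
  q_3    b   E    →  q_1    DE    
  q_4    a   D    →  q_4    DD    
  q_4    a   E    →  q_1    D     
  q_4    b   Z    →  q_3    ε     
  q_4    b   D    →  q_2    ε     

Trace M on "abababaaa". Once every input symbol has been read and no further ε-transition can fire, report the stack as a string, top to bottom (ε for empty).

(q_0, abababaaa, Z)
  read a, top Z: go to q_0, push Z → (q_0, bababaaa, Z)
  read b, top Z: go to q_0, push EZ → (q_0, ababaaa, EZ)
  read a, top E: go to q_4, push D → (q_4, babaaa, DZ)
  read b, top D: go to q_2, push ε → (q_2, abaaa, Z)
  read a, top Z: go to q_3, push DEZ → (q_3, baaa, DEZ)
  read b, top D: go to q_2, push D → (q_2, aaa, DEZ)
  read a, top D: go to q_4, push ε → (q_4, aa, EZ)
  read a, top E: go to q_1, push D → (q_1, a, DZ)
  read a, top D: go to q_4, push DE → (q_4, ε, DEZ)
All input consumed in state q_4 with stack DEZ.

DEZ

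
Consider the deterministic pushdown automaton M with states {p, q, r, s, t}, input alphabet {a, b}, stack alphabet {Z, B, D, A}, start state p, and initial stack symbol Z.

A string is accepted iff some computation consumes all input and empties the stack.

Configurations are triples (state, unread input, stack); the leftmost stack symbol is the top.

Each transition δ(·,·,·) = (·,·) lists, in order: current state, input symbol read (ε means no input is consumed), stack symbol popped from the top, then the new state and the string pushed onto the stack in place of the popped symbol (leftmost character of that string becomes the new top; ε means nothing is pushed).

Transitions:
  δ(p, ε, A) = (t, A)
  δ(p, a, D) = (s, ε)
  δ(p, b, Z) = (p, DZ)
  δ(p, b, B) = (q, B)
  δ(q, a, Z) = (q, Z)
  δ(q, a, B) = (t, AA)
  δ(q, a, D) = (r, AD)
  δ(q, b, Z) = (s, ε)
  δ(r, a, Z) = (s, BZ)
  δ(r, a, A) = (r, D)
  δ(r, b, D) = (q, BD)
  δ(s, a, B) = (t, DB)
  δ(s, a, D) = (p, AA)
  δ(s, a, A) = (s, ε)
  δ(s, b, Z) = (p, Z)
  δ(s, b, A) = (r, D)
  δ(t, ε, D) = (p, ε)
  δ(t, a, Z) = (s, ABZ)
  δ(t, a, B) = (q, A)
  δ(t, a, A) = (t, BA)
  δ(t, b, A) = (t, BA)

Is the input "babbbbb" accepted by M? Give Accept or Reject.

Reject

(p, babbbbb, Z)
  read b, top Z: go to p, push DZ → (p, abbbbb, DZ)
  read a, top D: go to s, push ε → (s, bbbbb, Z)
  read b, top Z: go to p, push Z → (p, bbbb, Z)
  read b, top Z: go to p, push DZ → (p, bbb, DZ)
No transition applies at (p, bbb, DZ); input not fully consumed.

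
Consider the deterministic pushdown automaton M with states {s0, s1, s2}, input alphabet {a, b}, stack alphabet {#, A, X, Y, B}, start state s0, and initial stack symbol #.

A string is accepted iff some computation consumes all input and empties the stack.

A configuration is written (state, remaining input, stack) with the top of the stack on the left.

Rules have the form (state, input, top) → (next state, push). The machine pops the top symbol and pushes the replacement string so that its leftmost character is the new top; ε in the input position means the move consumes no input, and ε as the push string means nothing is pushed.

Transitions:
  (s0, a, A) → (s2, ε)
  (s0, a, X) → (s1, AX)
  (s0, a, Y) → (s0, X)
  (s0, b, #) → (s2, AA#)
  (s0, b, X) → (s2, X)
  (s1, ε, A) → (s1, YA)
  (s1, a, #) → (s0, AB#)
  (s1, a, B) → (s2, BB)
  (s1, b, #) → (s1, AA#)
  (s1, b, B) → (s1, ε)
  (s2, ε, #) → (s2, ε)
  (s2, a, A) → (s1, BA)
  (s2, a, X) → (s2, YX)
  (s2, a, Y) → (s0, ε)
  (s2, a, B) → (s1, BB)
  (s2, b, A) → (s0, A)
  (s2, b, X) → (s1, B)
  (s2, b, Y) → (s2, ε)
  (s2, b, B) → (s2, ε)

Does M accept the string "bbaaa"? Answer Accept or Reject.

Reject

(s0, bbaaa, #)
  read b, top #: go to s2, push AA# → (s2, baaa, AA#)
  read b, top A: go to s0, push A → (s0, aaa, AA#)
  read a, top A: go to s2, push ε → (s2, aa, A#)
  read a, top A: go to s1, push BA → (s1, a, BA#)
  read a, top B: go to s2, push BB → (s2, ε, BBA#)
All input consumed; stack is BBA#, not empty, and no further ε-move applies.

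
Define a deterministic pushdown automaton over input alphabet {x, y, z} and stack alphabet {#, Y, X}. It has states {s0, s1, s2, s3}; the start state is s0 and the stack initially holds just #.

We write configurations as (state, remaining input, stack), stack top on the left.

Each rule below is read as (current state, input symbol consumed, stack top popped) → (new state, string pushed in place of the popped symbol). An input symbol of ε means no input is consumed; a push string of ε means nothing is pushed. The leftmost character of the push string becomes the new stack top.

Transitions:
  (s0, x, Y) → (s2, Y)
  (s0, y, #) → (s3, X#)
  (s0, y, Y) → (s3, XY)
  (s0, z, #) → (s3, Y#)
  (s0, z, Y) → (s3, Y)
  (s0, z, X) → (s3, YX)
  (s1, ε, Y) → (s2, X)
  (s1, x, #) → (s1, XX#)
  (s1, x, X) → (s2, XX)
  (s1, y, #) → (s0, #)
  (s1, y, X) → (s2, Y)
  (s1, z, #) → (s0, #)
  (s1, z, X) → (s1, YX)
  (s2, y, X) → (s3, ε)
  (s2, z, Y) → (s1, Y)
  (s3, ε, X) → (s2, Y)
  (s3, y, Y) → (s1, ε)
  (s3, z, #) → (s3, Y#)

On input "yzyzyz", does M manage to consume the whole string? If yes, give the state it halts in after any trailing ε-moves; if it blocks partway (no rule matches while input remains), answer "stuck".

(s0, yzyzyz, #)
  read y, top #: go to s3, push X# → (s3, zyzyz, X#)
  ε-move, top X: go to s2, push Y → (s2, zyzyz, Y#)
  read z, top Y: go to s1, push Y → (s1, yzyz, Y#)
  ε-move, top Y: go to s2, push X → (s2, yzyz, X#)
  read y, top X: go to s3, push ε → (s3, zyz, #)
  read z, top #: go to s3, push Y# → (s3, yz, Y#)
  read y, top Y: go to s1, push ε → (s1, z, #)
  read z, top #: go to s0, push # → (s0, ε, #)
All input consumed; M is in state s0.

s0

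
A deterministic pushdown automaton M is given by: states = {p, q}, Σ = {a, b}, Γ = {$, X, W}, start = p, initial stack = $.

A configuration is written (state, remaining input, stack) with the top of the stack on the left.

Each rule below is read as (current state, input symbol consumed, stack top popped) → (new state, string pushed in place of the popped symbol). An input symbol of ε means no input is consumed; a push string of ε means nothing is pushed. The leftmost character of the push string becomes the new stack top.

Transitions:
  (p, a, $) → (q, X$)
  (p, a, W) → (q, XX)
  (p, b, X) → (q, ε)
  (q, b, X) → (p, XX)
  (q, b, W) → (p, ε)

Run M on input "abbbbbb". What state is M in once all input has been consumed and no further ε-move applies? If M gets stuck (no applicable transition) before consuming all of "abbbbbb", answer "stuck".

(p, abbbbbb, $)
  read a, top $: go to q, push X$ → (q, bbbbbb, X$)
  read b, top X: go to p, push XX → (p, bbbbb, XX$)
  read b, top X: go to q, push ε → (q, bbbb, X$)
  read b, top X: go to p, push XX → (p, bbb, XX$)
  read b, top X: go to q, push ε → (q, bb, X$)
  read b, top X: go to p, push XX → (p, b, XX$)
  read b, top X: go to q, push ε → (q, ε, X$)
All input consumed; M is in state q.

q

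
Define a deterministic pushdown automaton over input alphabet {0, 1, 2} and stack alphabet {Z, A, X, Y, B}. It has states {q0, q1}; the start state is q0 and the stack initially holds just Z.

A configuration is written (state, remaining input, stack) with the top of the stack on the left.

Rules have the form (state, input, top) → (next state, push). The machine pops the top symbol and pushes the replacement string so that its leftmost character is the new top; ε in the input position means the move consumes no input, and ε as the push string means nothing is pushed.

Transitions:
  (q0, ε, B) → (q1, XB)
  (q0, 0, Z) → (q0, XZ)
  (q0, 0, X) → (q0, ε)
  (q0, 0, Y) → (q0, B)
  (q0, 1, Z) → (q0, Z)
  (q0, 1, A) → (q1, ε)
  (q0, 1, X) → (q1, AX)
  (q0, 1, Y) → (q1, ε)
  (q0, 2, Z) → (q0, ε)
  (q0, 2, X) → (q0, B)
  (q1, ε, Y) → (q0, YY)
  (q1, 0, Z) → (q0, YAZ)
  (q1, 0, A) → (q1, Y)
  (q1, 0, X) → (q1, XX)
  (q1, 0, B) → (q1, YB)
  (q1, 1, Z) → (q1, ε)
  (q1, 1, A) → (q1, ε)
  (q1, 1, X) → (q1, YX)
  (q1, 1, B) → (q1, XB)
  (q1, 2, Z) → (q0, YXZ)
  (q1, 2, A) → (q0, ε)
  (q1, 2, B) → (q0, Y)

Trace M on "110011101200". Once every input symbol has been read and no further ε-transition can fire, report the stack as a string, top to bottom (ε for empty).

XZ

(q0, 110011101200, Z)
  read 1, top Z: go to q0, push Z → (q0, 10011101200, Z)
  read 1, top Z: go to q0, push Z → (q0, 0011101200, Z)
  read 0, top Z: go to q0, push XZ → (q0, 011101200, XZ)
  read 0, top X: go to q0, push ε → (q0, 11101200, Z)
  read 1, top Z: go to q0, push Z → (q0, 1101200, Z)
  read 1, top Z: go to q0, push Z → (q0, 101200, Z)
  read 1, top Z: go to q0, push Z → (q0, 01200, Z)
  read 0, top Z: go to q0, push XZ → (q0, 1200, XZ)
  read 1, top X: go to q1, push AX → (q1, 200, AXZ)
  read 2, top A: go to q0, push ε → (q0, 00, XZ)
  read 0, top X: go to q0, push ε → (q0, 0, Z)
  read 0, top Z: go to q0, push XZ → (q0, ε, XZ)
All input consumed in state q0 with stack XZ.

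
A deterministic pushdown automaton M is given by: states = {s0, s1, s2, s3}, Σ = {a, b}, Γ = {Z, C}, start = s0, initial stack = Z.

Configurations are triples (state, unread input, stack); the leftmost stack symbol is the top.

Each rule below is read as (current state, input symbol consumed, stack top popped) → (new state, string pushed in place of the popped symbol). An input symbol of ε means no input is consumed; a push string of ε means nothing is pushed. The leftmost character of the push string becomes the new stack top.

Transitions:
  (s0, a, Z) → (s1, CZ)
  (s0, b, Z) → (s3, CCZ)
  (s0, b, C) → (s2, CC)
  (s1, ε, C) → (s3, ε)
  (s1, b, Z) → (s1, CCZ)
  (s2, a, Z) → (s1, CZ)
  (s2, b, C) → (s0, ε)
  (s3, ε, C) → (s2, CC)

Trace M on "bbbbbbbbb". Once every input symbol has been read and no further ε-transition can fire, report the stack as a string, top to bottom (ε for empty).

CCCZ

(s0, bbbbbbbbb, Z)
  read b, top Z: go to s3, push CCZ → (s3, bbbbbbbb, CCZ)
  ε-move, top C: go to s2, push CC → (s2, bbbbbbbb, CCCZ)
  read b, top C: go to s0, push ε → (s0, bbbbbbb, CCZ)
  read b, top C: go to s2, push CC → (s2, bbbbbb, CCCZ)
  read b, top C: go to s0, push ε → (s0, bbbbb, CCZ)
  read b, top C: go to s2, push CC → (s2, bbbb, CCCZ)
  read b, top C: go to s0, push ε → (s0, bbb, CCZ)
  read b, top C: go to s2, push CC → (s2, bb, CCCZ)
  read b, top C: go to s0, push ε → (s0, b, CCZ)
  read b, top C: go to s2, push CC → (s2, ε, CCCZ)
All input consumed in state s2 with stack CCCZ.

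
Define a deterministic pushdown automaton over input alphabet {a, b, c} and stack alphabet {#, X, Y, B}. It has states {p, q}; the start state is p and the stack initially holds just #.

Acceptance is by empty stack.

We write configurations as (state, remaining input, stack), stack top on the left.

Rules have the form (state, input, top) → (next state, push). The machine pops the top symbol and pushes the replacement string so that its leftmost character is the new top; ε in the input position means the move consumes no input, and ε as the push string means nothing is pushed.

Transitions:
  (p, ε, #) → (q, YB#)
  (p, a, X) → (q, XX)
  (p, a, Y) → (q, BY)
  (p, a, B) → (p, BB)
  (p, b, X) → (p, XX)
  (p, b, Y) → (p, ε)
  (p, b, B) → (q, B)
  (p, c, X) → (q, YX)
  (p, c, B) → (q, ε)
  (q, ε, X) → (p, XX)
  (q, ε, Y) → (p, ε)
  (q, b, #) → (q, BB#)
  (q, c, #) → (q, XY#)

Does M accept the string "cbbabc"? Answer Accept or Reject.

(p, cbbabc, #)
  ε-move, top #: go to q, push YB# → (q, cbbabc, YB#)
  ε-move, top Y: go to p, push ε → (p, cbbabc, B#)
  read c, top B: go to q, push ε → (q, bbabc, #)
  read b, top #: go to q, push BB# → (q, babc, BB#)
No transition applies at (q, babc, BB#); input not fully consumed.

Reject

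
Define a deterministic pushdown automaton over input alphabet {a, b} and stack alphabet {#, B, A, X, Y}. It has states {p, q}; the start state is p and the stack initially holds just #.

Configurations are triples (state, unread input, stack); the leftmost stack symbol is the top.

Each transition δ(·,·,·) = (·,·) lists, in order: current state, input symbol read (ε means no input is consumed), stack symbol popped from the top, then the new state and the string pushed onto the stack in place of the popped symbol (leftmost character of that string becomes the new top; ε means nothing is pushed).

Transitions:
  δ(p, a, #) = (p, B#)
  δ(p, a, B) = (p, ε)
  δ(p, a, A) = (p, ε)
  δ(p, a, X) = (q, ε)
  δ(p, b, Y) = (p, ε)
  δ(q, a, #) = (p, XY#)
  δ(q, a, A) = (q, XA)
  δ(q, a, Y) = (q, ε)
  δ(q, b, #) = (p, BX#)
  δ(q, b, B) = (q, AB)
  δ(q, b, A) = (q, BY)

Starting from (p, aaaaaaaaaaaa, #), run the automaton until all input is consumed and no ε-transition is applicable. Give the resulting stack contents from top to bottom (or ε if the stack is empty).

#

(p, aaaaaaaaaaaa, #)
  read a, top #: go to p, push B# → (p, aaaaaaaaaaa, B#)
  read a, top B: go to p, push ε → (p, aaaaaaaaaa, #)
  read a, top #: go to p, push B# → (p, aaaaaaaaa, B#)
  read a, top B: go to p, push ε → (p, aaaaaaaa, #)
  read a, top #: go to p, push B# → (p, aaaaaaa, B#)
  read a, top B: go to p, push ε → (p, aaaaaa, #)
  read a, top #: go to p, push B# → (p, aaaaa, B#)
  read a, top B: go to p, push ε → (p, aaaa, #)
  read a, top #: go to p, push B# → (p, aaa, B#)
  read a, top B: go to p, push ε → (p, aa, #)
  read a, top #: go to p, push B# → (p, a, B#)
  read a, top B: go to p, push ε → (p, ε, #)
All input consumed in state p with stack #.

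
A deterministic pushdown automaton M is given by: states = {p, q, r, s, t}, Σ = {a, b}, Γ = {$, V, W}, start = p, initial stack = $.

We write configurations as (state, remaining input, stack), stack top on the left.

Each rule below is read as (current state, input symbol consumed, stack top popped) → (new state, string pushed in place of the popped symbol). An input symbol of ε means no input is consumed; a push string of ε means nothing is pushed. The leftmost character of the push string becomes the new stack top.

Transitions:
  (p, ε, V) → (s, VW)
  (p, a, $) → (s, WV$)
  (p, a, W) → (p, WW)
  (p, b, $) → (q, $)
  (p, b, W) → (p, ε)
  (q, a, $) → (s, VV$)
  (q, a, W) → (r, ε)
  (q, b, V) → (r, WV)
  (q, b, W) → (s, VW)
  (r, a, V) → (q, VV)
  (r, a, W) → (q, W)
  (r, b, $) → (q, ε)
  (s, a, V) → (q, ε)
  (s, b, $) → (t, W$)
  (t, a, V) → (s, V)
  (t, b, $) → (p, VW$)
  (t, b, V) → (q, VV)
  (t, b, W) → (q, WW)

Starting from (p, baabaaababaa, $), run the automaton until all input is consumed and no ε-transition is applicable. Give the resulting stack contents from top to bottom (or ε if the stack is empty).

(p, baabaaababaa, $)
  read b, top $: go to q, push $ → (q, aabaaababaa, $)
  read a, top $: go to s, push VV$ → (s, abaaababaa, VV$)
  read a, top V: go to q, push ε → (q, baaababaa, V$)
  read b, top V: go to r, push WV → (r, aaababaa, WV$)
  read a, top W: go to q, push W → (q, aababaa, WV$)
  read a, top W: go to r, push ε → (r, ababaa, V$)
  read a, top V: go to q, push VV → (q, babaa, VV$)
  read b, top V: go to r, push WV → (r, abaa, WVV$)
  read a, top W: go to q, push W → (q, baa, WVV$)
  read b, top W: go to s, push VW → (s, aa, VWVV$)
  read a, top V: go to q, push ε → (q, a, WVV$)
  read a, top W: go to r, push ε → (r, ε, VV$)
All input consumed in state r with stack VV$.

VV$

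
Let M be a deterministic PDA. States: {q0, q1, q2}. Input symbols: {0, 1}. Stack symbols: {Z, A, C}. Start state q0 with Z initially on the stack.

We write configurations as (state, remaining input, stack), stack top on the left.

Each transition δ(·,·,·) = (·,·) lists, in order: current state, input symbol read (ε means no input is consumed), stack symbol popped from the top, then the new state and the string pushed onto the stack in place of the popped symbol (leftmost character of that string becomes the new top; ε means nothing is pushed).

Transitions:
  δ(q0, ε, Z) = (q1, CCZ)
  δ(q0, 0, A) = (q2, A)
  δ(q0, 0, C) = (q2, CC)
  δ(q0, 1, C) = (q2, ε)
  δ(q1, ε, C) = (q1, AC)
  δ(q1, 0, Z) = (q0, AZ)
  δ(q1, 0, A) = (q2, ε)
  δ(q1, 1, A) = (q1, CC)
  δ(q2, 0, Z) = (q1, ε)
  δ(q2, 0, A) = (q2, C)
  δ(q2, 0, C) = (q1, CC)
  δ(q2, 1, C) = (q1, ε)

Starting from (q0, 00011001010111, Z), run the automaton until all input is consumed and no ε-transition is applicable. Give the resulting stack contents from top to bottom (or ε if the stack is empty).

(q0, 00011001010111, Z)
  ε-move, top Z: go to q1, push CCZ → (q1, 00011001010111, CCZ)
  ε-move, top C: go to q1, push AC → (q1, 00011001010111, ACCZ)
  read 0, top A: go to q2, push ε → (q2, 0011001010111, CCZ)
  read 0, top C: go to q1, push CC → (q1, 011001010111, CCCZ)
  ε-move, top C: go to q1, push AC → (q1, 011001010111, ACCCZ)
  read 0, top A: go to q2, push ε → (q2, 11001010111, CCCZ)
  read 1, top C: go to q1, push ε → (q1, 1001010111, CCZ)
  ε-move, top C: go to q1, push AC → (q1, 1001010111, ACCZ)
  read 1, top A: go to q1, push CC → (q1, 001010111, CCCCZ)
  ε-move, top C: go to q1, push AC → (q1, 001010111, ACCCCZ)
  read 0, top A: go to q2, push ε → (q2, 01010111, CCCCZ)
  read 0, top C: go to q1, push CC → (q1, 1010111, CCCCCZ)
  ε-move, top C: go to q1, push AC → (q1, 1010111, ACCCCCZ)
  read 1, top A: go to q1, push CC → (q1, 010111, CCCCCCCZ)
  ε-move, top C: go to q1, push AC → (q1, 010111, ACCCCCCCZ)
  read 0, top A: go to q2, push ε → (q2, 10111, CCCCCCCZ)
  read 1, top C: go to q1, push ε → (q1, 0111, CCCCCCZ)
  ε-move, top C: go to q1, push AC → (q1, 0111, ACCCCCCZ)
  read 0, top A: go to q2, push ε → (q2, 111, CCCCCCZ)
  read 1, top C: go to q1, push ε → (q1, 11, CCCCCZ)
  ε-move, top C: go to q1, push AC → (q1, 11, ACCCCCZ)
  read 1, top A: go to q1, push CC → (q1, 1, CCCCCCCZ)
  ε-move, top C: go to q1, push AC → (q1, 1, ACCCCCCCZ)
  read 1, top A: go to q1, push CC → (q1, ε, CCCCCCCCCZ)
  ε-move, top C: go to q1, push AC → (q1, ε, ACCCCCCCCCZ)
All input consumed in state q1 with stack ACCCCCCCCCZ.

ACCCCCCCCCZ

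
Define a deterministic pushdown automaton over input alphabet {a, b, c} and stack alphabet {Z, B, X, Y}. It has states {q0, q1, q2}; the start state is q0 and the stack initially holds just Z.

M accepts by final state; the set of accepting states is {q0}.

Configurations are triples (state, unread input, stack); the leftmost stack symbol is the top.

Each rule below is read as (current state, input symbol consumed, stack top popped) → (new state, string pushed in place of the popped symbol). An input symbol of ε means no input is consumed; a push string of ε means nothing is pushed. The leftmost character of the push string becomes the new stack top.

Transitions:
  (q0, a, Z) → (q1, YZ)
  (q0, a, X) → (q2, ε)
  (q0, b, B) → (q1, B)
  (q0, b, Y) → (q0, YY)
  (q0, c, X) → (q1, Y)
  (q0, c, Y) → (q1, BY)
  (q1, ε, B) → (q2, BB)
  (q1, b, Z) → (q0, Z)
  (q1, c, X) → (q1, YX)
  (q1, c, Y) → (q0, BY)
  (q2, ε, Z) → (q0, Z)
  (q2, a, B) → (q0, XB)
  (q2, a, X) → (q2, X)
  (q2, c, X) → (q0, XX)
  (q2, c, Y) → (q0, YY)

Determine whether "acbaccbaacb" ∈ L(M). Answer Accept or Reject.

(q0, acbaccbaacb, Z) ⊢ (q1, cbaccbaacb, YZ) ⊢ (q0, baccbaacb, BYZ) ⊢ (q1, accbaacb, BYZ) ⊢ (q2, accbaacb, BBYZ) ⊢ (q0, ccbaacb, XBBYZ) ⊢ (q1, cbaacb, YBBYZ) ⊢ (q0, baacb, BYBBYZ) ⊢ (q1, aacb, BYBBYZ) ⊢ (q2, aacb, BBYBBYZ) ⊢ (q0, acb, XBBYBBYZ) ⊢ (q2, cb, BBYBBYZ)
No transition applies at (q2, cb, BBYBBYZ); input not fully consumed.

Reject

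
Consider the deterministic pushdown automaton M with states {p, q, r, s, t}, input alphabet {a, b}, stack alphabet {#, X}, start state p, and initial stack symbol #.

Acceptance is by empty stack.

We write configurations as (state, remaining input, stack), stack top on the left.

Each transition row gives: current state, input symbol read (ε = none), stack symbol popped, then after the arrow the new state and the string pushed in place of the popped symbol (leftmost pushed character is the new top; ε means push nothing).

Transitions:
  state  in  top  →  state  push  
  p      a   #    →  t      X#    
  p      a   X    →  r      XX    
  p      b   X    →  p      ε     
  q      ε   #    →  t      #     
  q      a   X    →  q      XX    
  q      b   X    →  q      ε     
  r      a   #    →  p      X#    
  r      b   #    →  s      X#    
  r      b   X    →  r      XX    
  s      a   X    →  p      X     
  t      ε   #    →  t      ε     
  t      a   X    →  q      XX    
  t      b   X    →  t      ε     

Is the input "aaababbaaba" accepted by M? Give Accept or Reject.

(p, aaababbaaba, #)
  read a, top #: go to t, push X# → (t, aababbaaba, X#)
  read a, top X: go to q, push XX → (q, ababbaaba, XX#)
  read a, top X: go to q, push XX → (q, babbaaba, XXX#)
  read b, top X: go to q, push ε → (q, abbaaba, XX#)
  read a, top X: go to q, push XX → (q, bbaaba, XXX#)
  read b, top X: go to q, push ε → (q, baaba, XX#)
  read b, top X: go to q, push ε → (q, aaba, X#)
  read a, top X: go to q, push XX → (q, aba, XX#)
  read a, top X: go to q, push XX → (q, ba, XXX#)
  read b, top X: go to q, push ε → (q, a, XX#)
  read a, top X: go to q, push XX → (q, ε, XXX#)
All input consumed; stack is XXX#, not empty, and no further ε-move applies.

Reject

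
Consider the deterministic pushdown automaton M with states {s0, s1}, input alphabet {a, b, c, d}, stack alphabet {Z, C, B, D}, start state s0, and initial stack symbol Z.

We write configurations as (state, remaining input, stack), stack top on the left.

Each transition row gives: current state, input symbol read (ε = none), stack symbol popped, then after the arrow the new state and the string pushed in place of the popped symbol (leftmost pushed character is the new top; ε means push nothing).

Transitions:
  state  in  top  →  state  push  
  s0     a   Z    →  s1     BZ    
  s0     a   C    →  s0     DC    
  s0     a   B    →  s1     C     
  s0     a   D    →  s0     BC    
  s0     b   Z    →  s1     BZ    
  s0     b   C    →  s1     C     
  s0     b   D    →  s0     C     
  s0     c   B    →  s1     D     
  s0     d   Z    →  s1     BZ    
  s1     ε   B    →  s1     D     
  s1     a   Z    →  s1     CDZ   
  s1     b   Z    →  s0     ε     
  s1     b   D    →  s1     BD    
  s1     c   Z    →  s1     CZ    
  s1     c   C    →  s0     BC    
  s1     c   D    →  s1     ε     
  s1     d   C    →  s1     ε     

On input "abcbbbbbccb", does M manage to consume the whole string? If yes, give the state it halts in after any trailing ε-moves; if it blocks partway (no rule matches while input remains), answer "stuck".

s1

(s0, abcbbbbbccb, Z)
  read a, top Z: go to s1, push BZ → (s1, bcbbbbbccb, BZ)
  ε-move, top B: go to s1, push D → (s1, bcbbbbbccb, DZ)
  read b, top D: go to s1, push BD → (s1, cbbbbbccb, BDZ)
  ε-move, top B: go to s1, push D → (s1, cbbbbbccb, DDZ)
  read c, top D: go to s1, push ε → (s1, bbbbbccb, DZ)
  read b, top D: go to s1, push BD → (s1, bbbbccb, BDZ)
  ε-move, top B: go to s1, push D → (s1, bbbbccb, DDZ)
  read b, top D: go to s1, push BD → (s1, bbbccb, BDDZ)
  ε-move, top B: go to s1, push D → (s1, bbbccb, DDDZ)
  read b, top D: go to s1, push BD → (s1, bbccb, BDDDZ)
  ε-move, top B: go to s1, push D → (s1, bbccb, DDDDZ)
  read b, top D: go to s1, push BD → (s1, bccb, BDDDDZ)
  ε-move, top B: go to s1, push D → (s1, bccb, DDDDDZ)
  read b, top D: go to s1, push BD → (s1, ccb, BDDDDDZ)
  ε-move, top B: go to s1, push D → (s1, ccb, DDDDDDZ)
  read c, top D: go to s1, push ε → (s1, cb, DDDDDZ)
  read c, top D: go to s1, push ε → (s1, b, DDDDZ)
  read b, top D: go to s1, push BD → (s1, ε, BDDDDZ)
  ε-move, top B: go to s1, push D → (s1, ε, DDDDDZ)
All input consumed; M is in state s1.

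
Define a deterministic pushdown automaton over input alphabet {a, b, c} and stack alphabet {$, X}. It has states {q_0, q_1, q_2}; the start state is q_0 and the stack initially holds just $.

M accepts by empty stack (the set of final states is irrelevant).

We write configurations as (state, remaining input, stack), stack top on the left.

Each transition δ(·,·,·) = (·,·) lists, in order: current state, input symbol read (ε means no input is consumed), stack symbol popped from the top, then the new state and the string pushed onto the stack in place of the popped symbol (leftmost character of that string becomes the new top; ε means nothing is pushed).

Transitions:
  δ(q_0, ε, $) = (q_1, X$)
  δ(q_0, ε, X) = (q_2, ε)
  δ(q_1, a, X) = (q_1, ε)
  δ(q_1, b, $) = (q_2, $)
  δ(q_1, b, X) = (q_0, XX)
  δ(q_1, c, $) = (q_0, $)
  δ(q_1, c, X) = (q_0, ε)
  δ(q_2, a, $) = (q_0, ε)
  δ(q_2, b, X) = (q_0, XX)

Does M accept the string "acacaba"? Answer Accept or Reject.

(q_0, acacaba, $)
  ε-move, top $: go to q_1, push X$ → (q_1, acacaba, X$)
  read a, top X: go to q_1, push ε → (q_1, cacaba, $)
  read c, top $: go to q_0, push $ → (q_0, acaba, $)
  ε-move, top $: go to q_1, push X$ → (q_1, acaba, X$)
  read a, top X: go to q_1, push ε → (q_1, caba, $)
  read c, top $: go to q_0, push $ → (q_0, aba, $)
  ε-move, top $: go to q_1, push X$ → (q_1, aba, X$)
  read a, top X: go to q_1, push ε → (q_1, ba, $)
  read b, top $: go to q_2, push $ → (q_2, a, $)
  read a, top $: go to q_0, push ε → (q_0, ε, ε)
All input consumed and the stack is empty.

Accept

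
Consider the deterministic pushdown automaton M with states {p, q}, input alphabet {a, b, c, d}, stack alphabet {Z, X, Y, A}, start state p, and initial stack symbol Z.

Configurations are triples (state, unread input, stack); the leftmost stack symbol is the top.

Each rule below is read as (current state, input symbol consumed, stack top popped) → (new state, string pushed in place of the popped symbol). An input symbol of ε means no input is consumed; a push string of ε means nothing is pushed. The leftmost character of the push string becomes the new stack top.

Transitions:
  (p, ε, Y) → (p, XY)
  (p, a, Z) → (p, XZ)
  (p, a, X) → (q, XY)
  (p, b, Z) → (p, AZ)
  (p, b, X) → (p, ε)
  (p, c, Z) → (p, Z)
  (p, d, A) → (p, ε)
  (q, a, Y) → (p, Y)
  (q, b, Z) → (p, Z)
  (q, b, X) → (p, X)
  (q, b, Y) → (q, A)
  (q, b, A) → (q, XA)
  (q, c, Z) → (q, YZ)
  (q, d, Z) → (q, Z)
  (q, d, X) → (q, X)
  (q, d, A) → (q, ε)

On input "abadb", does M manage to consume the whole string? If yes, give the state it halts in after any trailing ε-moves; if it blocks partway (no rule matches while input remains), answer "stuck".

(p, abadb, Z)
  read a, top Z: go to p, push XZ → (p, badb, XZ)
  read b, top X: go to p, push ε → (p, adb, Z)
  read a, top Z: go to p, push XZ → (p, db, XZ)
No transition for (p, d, top X); M blocks with input db remaining.

stuck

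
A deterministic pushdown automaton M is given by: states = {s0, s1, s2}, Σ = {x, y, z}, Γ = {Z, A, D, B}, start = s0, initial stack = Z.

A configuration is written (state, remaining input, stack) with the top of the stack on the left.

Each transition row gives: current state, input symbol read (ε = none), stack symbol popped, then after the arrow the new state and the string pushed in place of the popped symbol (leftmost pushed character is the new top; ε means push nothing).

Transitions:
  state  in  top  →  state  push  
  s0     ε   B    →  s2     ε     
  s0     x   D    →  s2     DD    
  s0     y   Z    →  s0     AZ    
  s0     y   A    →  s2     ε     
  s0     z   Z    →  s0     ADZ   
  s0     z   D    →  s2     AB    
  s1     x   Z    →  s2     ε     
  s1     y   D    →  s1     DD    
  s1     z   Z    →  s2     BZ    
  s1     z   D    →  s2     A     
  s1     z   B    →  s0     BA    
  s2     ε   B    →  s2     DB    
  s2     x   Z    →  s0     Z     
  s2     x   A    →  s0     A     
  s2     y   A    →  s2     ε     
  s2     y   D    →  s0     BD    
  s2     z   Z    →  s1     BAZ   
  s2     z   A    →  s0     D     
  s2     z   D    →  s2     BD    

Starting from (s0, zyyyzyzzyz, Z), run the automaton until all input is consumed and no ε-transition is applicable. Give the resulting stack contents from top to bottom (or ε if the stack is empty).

(s0, zyyyzyzzyz, Z)
  read z, top Z: go to s0, push ADZ → (s0, yyyzyzzyz, ADZ)
  read y, top A: go to s2, push ε → (s2, yyzyzzyz, DZ)
  read y, top D: go to s0, push BD → (s0, yzyzzyz, BDZ)
  ε-move, top B: go to s2, push ε → (s2, yzyzzyz, DZ)
  read y, top D: go to s0, push BD → (s0, zyzzyz, BDZ)
  ε-move, top B: go to s2, push ε → (s2, zyzzyz, DZ)
  read z, top D: go to s2, push BD → (s2, yzzyz, BDZ)
  ε-move, top B: go to s2, push DB → (s2, yzzyz, DBDZ)
  read y, top D: go to s0, push BD → (s0, zzyz, BDBDZ)
  ε-move, top B: go to s2, push ε → (s2, zzyz, DBDZ)
  read z, top D: go to s2, push BD → (s2, zyz, BDBDZ)
  ε-move, top B: go to s2, push DB → (s2, zyz, DBDBDZ)
  read z, top D: go to s2, push BD → (s2, yz, BDBDBDZ)
  ε-move, top B: go to s2, push DB → (s2, yz, DBDBDBDZ)
  read y, top D: go to s0, push BD → (s0, z, BDBDBDBDZ)
  ε-move, top B: go to s2, push ε → (s2, z, DBDBDBDZ)
  read z, top D: go to s2, push BD → (s2, ε, BDBDBDBDZ)
  ε-move, top B: go to s2, push DB → (s2, ε, DBDBDBDBDZ)
All input consumed in state s2 with stack DBDBDBDBDZ.

DBDBDBDBDZ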